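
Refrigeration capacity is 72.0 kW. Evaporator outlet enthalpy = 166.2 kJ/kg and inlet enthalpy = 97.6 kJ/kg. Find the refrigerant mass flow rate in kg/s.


dh = 166.2 - 97.6 = 68.6 kJ/kg
m_dot = Q / dh = 72.0 / 68.6 = 1.0496 kg/s

1.0496


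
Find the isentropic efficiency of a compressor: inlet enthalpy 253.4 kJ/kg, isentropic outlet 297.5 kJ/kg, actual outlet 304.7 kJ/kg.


dh_ideal = 297.5 - 253.4 = 44.1 kJ/kg
dh_actual = 304.7 - 253.4 = 51.3 kJ/kg
eta_s = dh_ideal / dh_actual = 44.1 / 51.3
eta_s = 0.8596

0.8596


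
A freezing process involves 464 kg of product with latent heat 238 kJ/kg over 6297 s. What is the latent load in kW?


Q_lat = m * h_fg / t
Q_lat = 464 * 238 / 6297
Q_lat = 17.54 kW

17.54


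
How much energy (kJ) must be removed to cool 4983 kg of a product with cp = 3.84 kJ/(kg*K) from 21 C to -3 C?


dT = 21 - (-3) = 24 K
Q = m * cp * dT = 4983 * 3.84 * 24
Q = 459233 kJ

459233


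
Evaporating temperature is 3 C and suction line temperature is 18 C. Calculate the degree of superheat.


Superheat = T_suction - T_evap
Superheat = 18 - (3)
Superheat = 15 K

15


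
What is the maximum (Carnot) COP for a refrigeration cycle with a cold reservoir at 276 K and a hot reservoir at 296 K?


dT = 296 - 276 = 20 K
COP_carnot = T_cold / dT = 276 / 20
COP_carnot = 13.8

13.8


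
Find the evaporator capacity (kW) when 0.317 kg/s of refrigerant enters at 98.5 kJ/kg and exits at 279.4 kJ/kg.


dh = 279.4 - 98.5 = 180.9 kJ/kg
Q_evap = m_dot * dh = 0.317 * 180.9
Q_evap = 57.35 kW

57.35


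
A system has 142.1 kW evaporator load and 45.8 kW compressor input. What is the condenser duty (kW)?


Q_cond = Q_evap + W
Q_cond = 142.1 + 45.8
Q_cond = 187.9 kW

187.9


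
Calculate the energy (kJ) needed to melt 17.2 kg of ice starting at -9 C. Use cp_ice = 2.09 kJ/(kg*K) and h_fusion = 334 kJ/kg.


Sensible heat = cp * dT = 2.09 * 9 = 18.81 kJ/kg
Total per kg = 18.81 + 334 = 352.81 kJ/kg
Q = m * total = 17.2 * 352.81
Q = 6068.3 kJ

6068.3


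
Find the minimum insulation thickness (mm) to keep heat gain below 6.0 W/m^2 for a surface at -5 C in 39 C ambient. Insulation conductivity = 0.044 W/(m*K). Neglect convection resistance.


dT = 39 - (-5) = 44 K
thickness = k * dT / q_max * 1000
thickness = 0.044 * 44 / 6.0 * 1000
thickness = 322.7 mm

322.7


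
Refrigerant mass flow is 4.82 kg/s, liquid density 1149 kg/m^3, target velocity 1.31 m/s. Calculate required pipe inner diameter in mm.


A = m_dot / (rho * v) = 4.82 / (1149 * 1.31) = 0.003202253536 m^2
d = sqrt(4*A/pi) * 1000
d = 63.9 mm

63.9


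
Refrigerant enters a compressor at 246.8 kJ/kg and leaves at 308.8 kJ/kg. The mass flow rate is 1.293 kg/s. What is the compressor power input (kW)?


dh = 308.8 - 246.8 = 62.0 kJ/kg
W = m_dot * dh = 1.293 * 62.0 = 80.17 kW

80.17


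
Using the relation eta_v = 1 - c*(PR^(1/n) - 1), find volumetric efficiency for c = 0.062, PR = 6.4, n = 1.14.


PR^(1/n) = 6.4^(1/1.14) = 5.09536636
eta_v = 1 - 0.062 * (5.09536636 - 1)
eta_v = 0.7461

0.7461


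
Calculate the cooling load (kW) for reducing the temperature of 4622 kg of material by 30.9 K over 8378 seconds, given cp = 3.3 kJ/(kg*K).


Q = m * cp * dT / t
Q = 4622 * 3.3 * 30.9 / 8378
Q = 56.255 kW

56.255


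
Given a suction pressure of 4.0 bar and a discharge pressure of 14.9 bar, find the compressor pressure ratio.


PR = P_high / P_low
PR = 14.9 / 4.0
PR = 3.725

3.725


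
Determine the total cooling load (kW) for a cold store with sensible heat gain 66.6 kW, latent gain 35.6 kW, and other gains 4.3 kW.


Q_total = Q_s + Q_l + Q_misc
Q_total = 66.6 + 35.6 + 4.3
Q_total = 106.5 kW

106.5


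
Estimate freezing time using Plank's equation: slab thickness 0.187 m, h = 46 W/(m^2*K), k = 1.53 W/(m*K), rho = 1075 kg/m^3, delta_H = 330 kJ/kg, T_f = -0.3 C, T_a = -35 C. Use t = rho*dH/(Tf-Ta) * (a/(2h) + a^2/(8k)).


dT = -0.3 - (-35) = 34.7 K
term1 = a/(2h) = 0.187/(2*46) = 0.002032608696
term2 = a^2/(8k) = 0.187^2/(8*1.53) = 0.002856944444
t = rho*dH*1000/dT * (term1 + term2)
t = 1075*330*1000/34.7 * (0.002032608696 + 0.002856944444)
t = 49988 s

49988


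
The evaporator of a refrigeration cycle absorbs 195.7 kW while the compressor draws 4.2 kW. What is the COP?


COP = Q_evap / W
COP = 195.7 / 4.2
COP = 46.595

46.595


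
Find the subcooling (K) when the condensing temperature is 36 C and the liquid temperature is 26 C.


Subcooling = T_cond - T_liquid
Subcooling = 36 - 26
Subcooling = 10 K

10


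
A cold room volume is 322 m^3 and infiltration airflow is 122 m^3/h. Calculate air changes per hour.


ACH = flow / volume
ACH = 122 / 322
ACH = 0.379

0.379


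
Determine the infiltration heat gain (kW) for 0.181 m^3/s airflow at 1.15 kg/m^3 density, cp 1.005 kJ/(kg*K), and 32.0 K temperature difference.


Q = V_dot * rho * cp * dT
Q = 0.181 * 1.15 * 1.005 * 32.0
Q = 6.694 kW

6.694


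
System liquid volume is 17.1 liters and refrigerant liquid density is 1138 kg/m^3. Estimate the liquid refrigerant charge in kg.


Charge = V * rho / 1000
Charge = 17.1 * 1138 / 1000
Charge = 19.46 kg

19.46


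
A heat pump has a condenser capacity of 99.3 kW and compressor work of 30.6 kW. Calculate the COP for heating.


COP_hp = Q_cond / W
COP_hp = 99.3 / 30.6
COP_hp = 3.245

3.245


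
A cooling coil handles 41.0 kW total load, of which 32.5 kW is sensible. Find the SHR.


SHR = Q_sensible / Q_total
SHR = 32.5 / 41.0
SHR = 0.793

0.793


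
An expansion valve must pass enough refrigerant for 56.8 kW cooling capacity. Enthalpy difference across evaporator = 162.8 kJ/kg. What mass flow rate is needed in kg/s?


m_dot = Q / dh
m_dot = 56.8 / 162.8
m_dot = 0.3489 kg/s

0.3489


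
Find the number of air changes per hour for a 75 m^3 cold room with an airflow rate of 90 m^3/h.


ACH = flow / volume
ACH = 90 / 75
ACH = 1.2

1.2


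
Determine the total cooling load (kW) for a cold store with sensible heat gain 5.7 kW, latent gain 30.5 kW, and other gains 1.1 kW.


Q_total = Q_s + Q_l + Q_misc
Q_total = 5.7 + 30.5 + 1.1
Q_total = 37.3 kW

37.3


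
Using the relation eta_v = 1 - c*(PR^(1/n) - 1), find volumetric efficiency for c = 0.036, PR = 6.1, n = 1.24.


PR^(1/n) = 6.1^(1/1.24) = 4.29863442
eta_v = 1 - 0.036 * (4.29863442 - 1)
eta_v = 0.8812

0.8812


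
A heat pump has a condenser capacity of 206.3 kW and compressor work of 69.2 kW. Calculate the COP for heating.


COP_hp = Q_cond / W
COP_hp = 206.3 / 69.2
COP_hp = 2.981

2.981


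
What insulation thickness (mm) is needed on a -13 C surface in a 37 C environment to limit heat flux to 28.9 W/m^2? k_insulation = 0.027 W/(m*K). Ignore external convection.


dT = 37 - (-13) = 50 K
thickness = k * dT / q_max * 1000
thickness = 0.027 * 50 / 28.9 * 1000
thickness = 46.7 mm

46.7


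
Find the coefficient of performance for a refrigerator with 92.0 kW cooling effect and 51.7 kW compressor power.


COP = Q_evap / W
COP = 92.0 / 51.7
COP = 1.779

1.779


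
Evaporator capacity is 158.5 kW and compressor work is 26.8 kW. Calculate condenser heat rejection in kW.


Q_cond = Q_evap + W
Q_cond = 158.5 + 26.8
Q_cond = 185.3 kW

185.3


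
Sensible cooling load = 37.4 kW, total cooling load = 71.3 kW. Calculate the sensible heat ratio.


SHR = Q_sensible / Q_total
SHR = 37.4 / 71.3
SHR = 0.525

0.525


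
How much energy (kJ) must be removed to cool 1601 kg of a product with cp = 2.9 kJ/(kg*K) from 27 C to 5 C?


dT = 27 - (5) = 22 K
Q = m * cp * dT = 1601 * 2.9 * 22
Q = 102144 kJ

102144


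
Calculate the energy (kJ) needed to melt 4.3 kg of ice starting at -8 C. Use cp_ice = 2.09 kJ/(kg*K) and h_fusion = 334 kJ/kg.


Sensible heat = cp * dT = 2.09 * 8 = 16.72 kJ/kg
Total per kg = 16.72 + 334 = 350.72 kJ/kg
Q = m * total = 4.3 * 350.72
Q = 1508.1 kJ

1508.1


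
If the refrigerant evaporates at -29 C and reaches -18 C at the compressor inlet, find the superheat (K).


Superheat = T_suction - T_evap
Superheat = -18 - (-29)
Superheat = 11 K

11


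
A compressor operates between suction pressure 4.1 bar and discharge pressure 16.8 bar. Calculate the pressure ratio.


PR = P_high / P_low
PR = 16.8 / 4.1
PR = 4.098

4.098


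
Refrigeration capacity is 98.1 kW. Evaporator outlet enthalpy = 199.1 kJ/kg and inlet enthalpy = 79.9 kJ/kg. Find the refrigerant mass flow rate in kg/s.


dh = 199.1 - 79.9 = 119.2 kJ/kg
m_dot = Q / dh = 98.1 / 119.2 = 0.823 kg/s

0.823


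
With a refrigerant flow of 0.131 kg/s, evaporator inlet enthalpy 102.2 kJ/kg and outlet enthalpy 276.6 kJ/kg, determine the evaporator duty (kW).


dh = 276.6 - 102.2 = 174.4 kJ/kg
Q_evap = m_dot * dh = 0.131 * 174.4
Q_evap = 22.85 kW

22.85


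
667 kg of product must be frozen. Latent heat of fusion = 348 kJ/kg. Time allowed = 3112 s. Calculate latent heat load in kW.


Q_lat = m * h_fg / t
Q_lat = 667 * 348 / 3112
Q_lat = 74.59 kW

74.59


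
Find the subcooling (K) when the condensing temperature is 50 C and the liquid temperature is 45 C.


Subcooling = T_cond - T_liquid
Subcooling = 50 - 45
Subcooling = 5 K

5


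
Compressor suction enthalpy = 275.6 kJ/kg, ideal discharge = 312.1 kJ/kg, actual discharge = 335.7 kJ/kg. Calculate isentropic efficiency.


dh_ideal = 312.1 - 275.6 = 36.5 kJ/kg
dh_actual = 335.7 - 275.6 = 60.1 kJ/kg
eta_s = dh_ideal / dh_actual = 36.5 / 60.1
eta_s = 0.6073

0.6073


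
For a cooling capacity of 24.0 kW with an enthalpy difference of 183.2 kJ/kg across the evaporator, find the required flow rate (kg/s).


m_dot = Q / dh
m_dot = 24.0 / 183.2
m_dot = 0.131 kg/s

0.131


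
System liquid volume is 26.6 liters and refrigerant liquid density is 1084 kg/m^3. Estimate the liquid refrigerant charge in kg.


Charge = V * rho / 1000
Charge = 26.6 * 1084 / 1000
Charge = 28.83 kg

28.83


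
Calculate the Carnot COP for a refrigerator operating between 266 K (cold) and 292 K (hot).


dT = 292 - 266 = 26 K
COP_carnot = T_cold / dT = 266 / 26
COP_carnot = 10.231

10.231


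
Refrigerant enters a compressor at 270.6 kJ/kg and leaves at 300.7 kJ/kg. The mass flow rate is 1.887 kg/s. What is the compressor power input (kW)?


dh = 300.7 - 270.6 = 30.1 kJ/kg
W = m_dot * dh = 1.887 * 30.1 = 56.8 kW

56.8


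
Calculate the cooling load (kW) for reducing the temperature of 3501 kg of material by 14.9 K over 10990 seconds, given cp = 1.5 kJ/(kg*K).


Q = m * cp * dT / t
Q = 3501 * 1.5 * 14.9 / 10990
Q = 7.12 kW

7.12


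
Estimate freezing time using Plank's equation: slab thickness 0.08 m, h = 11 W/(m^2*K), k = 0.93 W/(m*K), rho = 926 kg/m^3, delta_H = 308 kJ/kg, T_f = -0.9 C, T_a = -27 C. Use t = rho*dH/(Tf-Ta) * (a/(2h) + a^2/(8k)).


dT = -0.9 - (-27) = 26.1 K
term1 = a/(2h) = 0.08/(2*11) = 0.003636363636
term2 = a^2/(8k) = 0.08^2/(8*0.93) = 0.0008602150538
t = rho*dH*1000/dT * (term1 + term2)
t = 926*308*1000/26.1 * (0.003636363636 + 0.0008602150538)
t = 49136 s

49136


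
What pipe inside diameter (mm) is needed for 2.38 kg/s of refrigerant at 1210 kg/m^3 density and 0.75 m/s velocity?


A = m_dot / (rho * v) = 2.38 / (1210 * 0.75) = 0.002622589532 m^2
d = sqrt(4*A/pi) * 1000
d = 57.8 mm

57.8


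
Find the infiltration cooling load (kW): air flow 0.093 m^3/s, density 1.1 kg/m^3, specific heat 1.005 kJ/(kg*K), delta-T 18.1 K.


Q = V_dot * rho * cp * dT
Q = 0.093 * 1.1 * 1.005 * 18.1
Q = 1.861 kW

1.861


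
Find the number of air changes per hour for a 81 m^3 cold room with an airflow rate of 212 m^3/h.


ACH = flow / volume
ACH = 212 / 81
ACH = 2.617

2.617


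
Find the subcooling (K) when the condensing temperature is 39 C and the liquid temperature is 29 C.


Subcooling = T_cond - T_liquid
Subcooling = 39 - 29
Subcooling = 10 K

10


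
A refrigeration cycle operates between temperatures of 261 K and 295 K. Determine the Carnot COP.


dT = 295 - 261 = 34 K
COP_carnot = T_cold / dT = 261 / 34
COP_carnot = 7.676

7.676


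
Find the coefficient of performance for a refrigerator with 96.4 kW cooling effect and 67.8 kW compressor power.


COP = Q_evap / W
COP = 96.4 / 67.8
COP = 1.422

1.422


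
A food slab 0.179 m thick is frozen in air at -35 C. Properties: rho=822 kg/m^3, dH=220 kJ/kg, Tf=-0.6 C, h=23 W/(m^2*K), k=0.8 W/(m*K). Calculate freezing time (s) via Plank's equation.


dT = -0.6 - (-35) = 34.4 K
term1 = a/(2h) = 0.179/(2*23) = 0.003891304348
term2 = a^2/(8k) = 0.179^2/(8*0.8) = 0.00500640625
t = rho*dH*1000/dT * (term1 + term2)
t = 822*220*1000/34.4 * (0.003891304348 + 0.00500640625)
t = 46775 s

46775


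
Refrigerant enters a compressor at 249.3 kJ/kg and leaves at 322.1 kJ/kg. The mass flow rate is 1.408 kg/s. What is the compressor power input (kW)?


dh = 322.1 - 249.3 = 72.8 kJ/kg
W = m_dot * dh = 1.408 * 72.8 = 102.5 kW

102.5


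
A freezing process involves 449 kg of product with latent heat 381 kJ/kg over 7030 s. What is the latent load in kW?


Q_lat = m * h_fg / t
Q_lat = 449 * 381 / 7030
Q_lat = 24.33 kW

24.33


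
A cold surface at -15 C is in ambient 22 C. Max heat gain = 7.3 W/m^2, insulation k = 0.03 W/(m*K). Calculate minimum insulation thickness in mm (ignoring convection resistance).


dT = 22 - (-15) = 37 K
thickness = k * dT / q_max * 1000
thickness = 0.03 * 37 / 7.3 * 1000
thickness = 152.1 mm

152.1


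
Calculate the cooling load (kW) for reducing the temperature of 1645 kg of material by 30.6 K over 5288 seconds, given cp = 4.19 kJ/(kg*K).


Q = m * cp * dT / t
Q = 1645 * 4.19 * 30.6 / 5288
Q = 39.885 kW

39.885


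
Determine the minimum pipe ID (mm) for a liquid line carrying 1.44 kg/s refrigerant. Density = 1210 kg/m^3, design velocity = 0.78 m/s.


A = m_dot / (rho * v) = 1.44 / (1210 * 0.78) = 0.00152574698 m^2
d = sqrt(4*A/pi) * 1000
d = 44.1 mm

44.1


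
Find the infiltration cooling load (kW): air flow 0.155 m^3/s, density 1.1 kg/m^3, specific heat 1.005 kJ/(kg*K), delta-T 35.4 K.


Q = V_dot * rho * cp * dT
Q = 0.155 * 1.1 * 1.005 * 35.4
Q = 6.066 kW

6.066


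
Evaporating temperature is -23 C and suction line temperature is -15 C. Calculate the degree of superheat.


Superheat = T_suction - T_evap
Superheat = -15 - (-23)
Superheat = 8 K

8


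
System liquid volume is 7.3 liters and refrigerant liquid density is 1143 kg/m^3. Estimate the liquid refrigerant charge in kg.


Charge = V * rho / 1000
Charge = 7.3 * 1143 / 1000
Charge = 8.34 kg

8.34


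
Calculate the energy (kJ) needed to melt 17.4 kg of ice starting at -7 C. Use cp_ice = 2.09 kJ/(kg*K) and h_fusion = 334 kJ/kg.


Sensible heat = cp * dT = 2.09 * 7 = 14.63 kJ/kg
Total per kg = 14.63 + 334 = 348.63 kJ/kg
Q = m * total = 17.4 * 348.63
Q = 6066.2 kJ

6066.2


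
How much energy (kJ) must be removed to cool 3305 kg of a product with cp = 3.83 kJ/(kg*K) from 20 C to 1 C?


dT = 20 - (1) = 19 K
Q = m * cp * dT = 3305 * 3.83 * 19
Q = 240505 kJ

240505


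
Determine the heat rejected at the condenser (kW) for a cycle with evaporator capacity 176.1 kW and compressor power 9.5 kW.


Q_cond = Q_evap + W
Q_cond = 176.1 + 9.5
Q_cond = 185.6 kW

185.6


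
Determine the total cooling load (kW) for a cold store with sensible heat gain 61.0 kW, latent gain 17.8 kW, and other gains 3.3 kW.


Q_total = Q_s + Q_l + Q_misc
Q_total = 61.0 + 17.8 + 3.3
Q_total = 82.1 kW

82.1


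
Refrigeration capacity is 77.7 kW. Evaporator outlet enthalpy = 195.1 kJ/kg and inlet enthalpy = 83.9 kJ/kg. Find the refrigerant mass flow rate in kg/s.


dh = 195.1 - 83.9 = 111.2 kJ/kg
m_dot = Q / dh = 77.7 / 111.2 = 0.6987 kg/s

0.6987


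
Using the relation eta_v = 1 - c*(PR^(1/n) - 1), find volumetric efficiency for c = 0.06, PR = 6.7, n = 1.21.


PR^(1/n) = 6.7^(1/1.21) = 4.81622146
eta_v = 1 - 0.06 * (4.81622146 - 1)
eta_v = 0.771

0.771


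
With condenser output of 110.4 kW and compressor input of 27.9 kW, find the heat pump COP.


COP_hp = Q_cond / W
COP_hp = 110.4 / 27.9
COP_hp = 3.957

3.957


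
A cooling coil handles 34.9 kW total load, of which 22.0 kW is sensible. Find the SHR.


SHR = Q_sensible / Q_total
SHR = 22.0 / 34.9
SHR = 0.63

0.63


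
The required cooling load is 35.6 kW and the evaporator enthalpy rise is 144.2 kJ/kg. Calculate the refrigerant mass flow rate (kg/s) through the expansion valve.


m_dot = Q / dh
m_dot = 35.6 / 144.2
m_dot = 0.2469 kg/s

0.2469


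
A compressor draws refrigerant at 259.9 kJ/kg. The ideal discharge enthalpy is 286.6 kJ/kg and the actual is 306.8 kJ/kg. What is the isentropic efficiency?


dh_ideal = 286.6 - 259.9 = 26.7 kJ/kg
dh_actual = 306.8 - 259.9 = 46.9 kJ/kg
eta_s = dh_ideal / dh_actual = 26.7 / 46.9
eta_s = 0.5693

0.5693


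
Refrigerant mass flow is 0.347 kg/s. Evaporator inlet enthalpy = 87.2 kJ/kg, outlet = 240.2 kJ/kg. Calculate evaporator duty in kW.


dh = 240.2 - 87.2 = 153.0 kJ/kg
Q_evap = m_dot * dh = 0.347 * 153.0
Q_evap = 53.09 kW

53.09


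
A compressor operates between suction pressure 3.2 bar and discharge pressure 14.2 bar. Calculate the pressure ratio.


PR = P_high / P_low
PR = 14.2 / 3.2
PR = 4.438

4.438


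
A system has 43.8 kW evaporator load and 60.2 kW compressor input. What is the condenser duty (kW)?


Q_cond = Q_evap + W
Q_cond = 43.8 + 60.2
Q_cond = 104.0 kW

104.0


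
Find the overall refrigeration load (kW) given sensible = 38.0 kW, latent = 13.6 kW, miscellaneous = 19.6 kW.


Q_total = Q_s + Q_l + Q_misc
Q_total = 38.0 + 13.6 + 19.6
Q_total = 71.2 kW

71.2


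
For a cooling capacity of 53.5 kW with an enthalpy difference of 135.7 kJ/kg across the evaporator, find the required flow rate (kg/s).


m_dot = Q / dh
m_dot = 53.5 / 135.7
m_dot = 0.3943 kg/s

0.3943


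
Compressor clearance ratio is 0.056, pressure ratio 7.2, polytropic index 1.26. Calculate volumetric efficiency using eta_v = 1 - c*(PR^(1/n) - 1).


PR^(1/n) = 7.2^(1/1.26) = 4.79096079
eta_v = 1 - 0.056 * (4.79096079 - 1)
eta_v = 0.7877

0.7877


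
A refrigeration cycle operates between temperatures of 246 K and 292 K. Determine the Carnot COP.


dT = 292 - 246 = 46 K
COP_carnot = T_cold / dT = 246 / 46
COP_carnot = 5.348

5.348


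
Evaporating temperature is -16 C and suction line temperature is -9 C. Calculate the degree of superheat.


Superheat = T_suction - T_evap
Superheat = -9 - (-16)
Superheat = 7 K

7


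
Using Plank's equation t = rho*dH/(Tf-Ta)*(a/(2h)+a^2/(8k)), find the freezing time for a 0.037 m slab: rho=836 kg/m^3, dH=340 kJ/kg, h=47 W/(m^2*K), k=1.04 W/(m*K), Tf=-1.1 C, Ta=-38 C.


dT = -1.1 - (-38) = 36.9 K
term1 = a/(2h) = 0.037/(2*47) = 0.0003936170213
term2 = a^2/(8k) = 0.037^2/(8*1.04) = 0.0001645432692
t = rho*dH*1000/dT * (term1 + term2)
t = 836*340*1000/36.9 * (0.0003936170213 + 0.0001645432692)
t = 4299 s

4299


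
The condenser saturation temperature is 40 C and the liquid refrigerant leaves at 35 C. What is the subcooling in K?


Subcooling = T_cond - T_liquid
Subcooling = 40 - 35
Subcooling = 5 K

5


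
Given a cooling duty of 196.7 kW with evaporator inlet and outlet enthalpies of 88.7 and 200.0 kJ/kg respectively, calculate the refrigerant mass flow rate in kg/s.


dh = 200.0 - 88.7 = 111.3 kJ/kg
m_dot = Q / dh = 196.7 / 111.3 = 1.7673 kg/s

1.7673


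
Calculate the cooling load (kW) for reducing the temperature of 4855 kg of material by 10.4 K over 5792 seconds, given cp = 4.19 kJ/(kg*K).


Q = m * cp * dT / t
Q = 4855 * 4.19 * 10.4 / 5792
Q = 36.526 kW

36.526


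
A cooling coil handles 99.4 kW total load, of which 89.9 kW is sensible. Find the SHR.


SHR = Q_sensible / Q_total
SHR = 89.9 / 99.4
SHR = 0.904

0.904


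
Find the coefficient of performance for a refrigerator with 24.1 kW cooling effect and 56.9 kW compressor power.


COP = Q_evap / W
COP = 24.1 / 56.9
COP = 0.424

0.424


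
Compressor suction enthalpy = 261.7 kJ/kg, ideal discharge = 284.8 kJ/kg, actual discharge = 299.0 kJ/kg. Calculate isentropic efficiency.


dh_ideal = 284.8 - 261.7 = 23.1 kJ/kg
dh_actual = 299.0 - 261.7 = 37.3 kJ/kg
eta_s = dh_ideal / dh_actual = 23.1 / 37.3
eta_s = 0.6193

0.6193


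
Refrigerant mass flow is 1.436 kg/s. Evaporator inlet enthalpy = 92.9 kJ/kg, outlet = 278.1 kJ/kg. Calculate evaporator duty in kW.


dh = 278.1 - 92.9 = 185.2 kJ/kg
Q_evap = m_dot * dh = 1.436 * 185.2
Q_evap = 265.95 kW

265.95


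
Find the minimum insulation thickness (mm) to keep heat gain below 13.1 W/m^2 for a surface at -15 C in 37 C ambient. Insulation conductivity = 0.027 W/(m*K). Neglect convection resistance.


dT = 37 - (-15) = 52 K
thickness = k * dT / q_max * 1000
thickness = 0.027 * 52 / 13.1 * 1000
thickness = 107.2 mm

107.2


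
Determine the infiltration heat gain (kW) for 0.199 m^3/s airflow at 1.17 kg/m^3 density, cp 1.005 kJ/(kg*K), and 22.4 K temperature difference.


Q = V_dot * rho * cp * dT
Q = 0.199 * 1.17 * 1.005 * 22.4
Q = 5.241 kW

5.241


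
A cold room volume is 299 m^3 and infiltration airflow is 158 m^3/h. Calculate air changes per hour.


ACH = flow / volume
ACH = 158 / 299
ACH = 0.528

0.528


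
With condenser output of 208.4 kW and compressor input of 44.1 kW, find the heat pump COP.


COP_hp = Q_cond / W
COP_hp = 208.4 / 44.1
COP_hp = 4.726

4.726


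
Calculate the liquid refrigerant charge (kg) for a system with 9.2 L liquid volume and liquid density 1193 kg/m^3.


Charge = V * rho / 1000
Charge = 9.2 * 1193 / 1000
Charge = 10.98 kg

10.98


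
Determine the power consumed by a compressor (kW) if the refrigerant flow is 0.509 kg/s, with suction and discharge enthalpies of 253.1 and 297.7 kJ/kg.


dh = 297.7 - 253.1 = 44.6 kJ/kg
W = m_dot * dh = 0.509 * 44.6 = 22.7 kW

22.7


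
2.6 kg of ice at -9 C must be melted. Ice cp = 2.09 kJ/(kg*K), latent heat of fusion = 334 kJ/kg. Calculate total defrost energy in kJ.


Sensible heat = cp * dT = 2.09 * 9 = 18.81 kJ/kg
Total per kg = 18.81 + 334 = 352.81 kJ/kg
Q = m * total = 2.6 * 352.81
Q = 917.3 kJ

917.3


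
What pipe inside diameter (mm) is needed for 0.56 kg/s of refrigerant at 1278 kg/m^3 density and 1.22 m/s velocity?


A = m_dot / (rho * v) = 0.56 / (1278 * 1.22) = 0.000359167757 m^2
d = sqrt(4*A/pi) * 1000
d = 21.4 mm

21.4


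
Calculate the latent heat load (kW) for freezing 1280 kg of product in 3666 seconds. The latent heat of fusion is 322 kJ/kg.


Q_lat = m * h_fg / t
Q_lat = 1280 * 322 / 3666
Q_lat = 112.43 kW

112.43


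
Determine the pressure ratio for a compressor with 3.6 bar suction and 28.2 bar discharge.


PR = P_high / P_low
PR = 28.2 / 3.6
PR = 7.833

7.833


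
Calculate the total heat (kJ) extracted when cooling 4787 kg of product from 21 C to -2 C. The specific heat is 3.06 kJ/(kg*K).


dT = 21 - (-2) = 23 K
Q = m * cp * dT = 4787 * 3.06 * 23
Q = 336909 kJ

336909


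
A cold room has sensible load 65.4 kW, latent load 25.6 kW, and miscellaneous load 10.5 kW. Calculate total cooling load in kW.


Q_total = Q_s + Q_l + Q_misc
Q_total = 65.4 + 25.6 + 10.5
Q_total = 101.5 kW

101.5


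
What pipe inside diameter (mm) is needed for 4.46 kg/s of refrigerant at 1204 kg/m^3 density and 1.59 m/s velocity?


A = m_dot / (rho * v) = 4.46 / (1204 * 1.59) = 0.002329760338 m^2
d = sqrt(4*A/pi) * 1000
d = 54.5 mm

54.5


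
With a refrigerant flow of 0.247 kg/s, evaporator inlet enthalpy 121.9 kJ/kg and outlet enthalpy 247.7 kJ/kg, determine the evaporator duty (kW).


dh = 247.7 - 121.9 = 125.8 kJ/kg
Q_evap = m_dot * dh = 0.247 * 125.8
Q_evap = 31.07 kW

31.07


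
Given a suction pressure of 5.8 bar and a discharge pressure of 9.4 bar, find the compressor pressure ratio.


PR = P_high / P_low
PR = 9.4 / 5.8
PR = 1.621

1.621


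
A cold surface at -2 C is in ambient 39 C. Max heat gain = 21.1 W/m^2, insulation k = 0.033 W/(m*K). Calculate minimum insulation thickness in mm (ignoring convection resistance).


dT = 39 - (-2) = 41 K
thickness = k * dT / q_max * 1000
thickness = 0.033 * 41 / 21.1 * 1000
thickness = 64.1 mm

64.1


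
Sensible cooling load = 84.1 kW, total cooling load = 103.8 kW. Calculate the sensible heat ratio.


SHR = Q_sensible / Q_total
SHR = 84.1 / 103.8
SHR = 0.81

0.81


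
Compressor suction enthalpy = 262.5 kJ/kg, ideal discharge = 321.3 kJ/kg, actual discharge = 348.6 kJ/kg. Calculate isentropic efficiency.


dh_ideal = 321.3 - 262.5 = 58.8 kJ/kg
dh_actual = 348.6 - 262.5 = 86.1 kJ/kg
eta_s = dh_ideal / dh_actual = 58.8 / 86.1
eta_s = 0.6829

0.6829


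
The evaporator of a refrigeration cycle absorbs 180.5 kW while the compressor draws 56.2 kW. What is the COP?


COP = Q_evap / W
COP = 180.5 / 56.2
COP = 3.212

3.212


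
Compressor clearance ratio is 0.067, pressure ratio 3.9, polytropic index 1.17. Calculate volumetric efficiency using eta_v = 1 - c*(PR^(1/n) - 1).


PR^(1/n) = 3.9^(1/1.17) = 3.20024645
eta_v = 1 - 0.067 * (3.20024645 - 1)
eta_v = 0.8526

0.8526


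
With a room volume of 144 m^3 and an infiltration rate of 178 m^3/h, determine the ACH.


ACH = flow / volume
ACH = 178 / 144
ACH = 1.236

1.236


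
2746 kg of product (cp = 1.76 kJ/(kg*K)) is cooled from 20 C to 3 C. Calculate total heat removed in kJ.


dT = 20 - (3) = 17 K
Q = m * cp * dT = 2746 * 1.76 * 17
Q = 82160 kJ

82160


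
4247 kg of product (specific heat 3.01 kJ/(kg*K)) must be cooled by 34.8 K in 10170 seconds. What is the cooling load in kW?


Q = m * cp * dT / t
Q = 4247 * 3.01 * 34.8 / 10170
Q = 43.743 kW

43.743


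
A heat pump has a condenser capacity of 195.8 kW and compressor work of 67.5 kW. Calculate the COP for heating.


COP_hp = Q_cond / W
COP_hp = 195.8 / 67.5
COP_hp = 2.901

2.901


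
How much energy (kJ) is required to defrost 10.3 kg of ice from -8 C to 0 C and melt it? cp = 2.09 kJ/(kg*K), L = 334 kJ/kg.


Sensible heat = cp * dT = 2.09 * 8 = 16.72 kJ/kg
Total per kg = 16.72 + 334 = 350.72 kJ/kg
Q = m * total = 10.3 * 350.72
Q = 3612.4 kJ

3612.4


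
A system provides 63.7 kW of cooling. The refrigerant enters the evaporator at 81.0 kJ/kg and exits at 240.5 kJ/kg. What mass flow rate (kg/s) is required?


dh = 240.5 - 81.0 = 159.5 kJ/kg
m_dot = Q / dh = 63.7 / 159.5 = 0.3994 kg/s

0.3994


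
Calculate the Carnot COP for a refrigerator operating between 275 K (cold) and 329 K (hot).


dT = 329 - 275 = 54 K
COP_carnot = T_cold / dT = 275 / 54
COP_carnot = 5.093

5.093


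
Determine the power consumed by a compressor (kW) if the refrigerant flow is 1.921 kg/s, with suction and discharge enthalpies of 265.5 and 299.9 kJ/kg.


dh = 299.9 - 265.5 = 34.4 kJ/kg
W = m_dot * dh = 1.921 * 34.4 = 66.08 kW

66.08


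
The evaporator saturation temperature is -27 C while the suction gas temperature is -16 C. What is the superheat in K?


Superheat = T_suction - T_evap
Superheat = -16 - (-27)
Superheat = 11 K

11


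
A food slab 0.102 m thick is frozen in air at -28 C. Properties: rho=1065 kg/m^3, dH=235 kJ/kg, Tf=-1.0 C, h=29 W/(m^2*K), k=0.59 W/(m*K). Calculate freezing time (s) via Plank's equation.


dT = -1.0 - (-28) = 27.0 K
term1 = a/(2h) = 0.102/(2*29) = 0.00175862069
term2 = a^2/(8k) = 0.102^2/(8*0.59) = 0.002204237288
t = rho*dH*1000/dT * (term1 + term2)
t = 1065*235*1000/27.0 * (0.00175862069 + 0.002204237288)
t = 36733 s

36733


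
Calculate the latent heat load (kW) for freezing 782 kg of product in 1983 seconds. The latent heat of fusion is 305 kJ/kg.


Q_lat = m * h_fg / t
Q_lat = 782 * 305 / 1983
Q_lat = 120.28 kW

120.28


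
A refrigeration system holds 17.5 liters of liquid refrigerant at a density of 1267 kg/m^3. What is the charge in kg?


Charge = V * rho / 1000
Charge = 17.5 * 1267 / 1000
Charge = 22.17 kg

22.17


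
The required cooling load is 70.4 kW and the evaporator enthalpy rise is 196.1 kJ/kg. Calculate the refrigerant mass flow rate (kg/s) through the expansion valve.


m_dot = Q / dh
m_dot = 70.4 / 196.1
m_dot = 0.359 kg/s

0.359


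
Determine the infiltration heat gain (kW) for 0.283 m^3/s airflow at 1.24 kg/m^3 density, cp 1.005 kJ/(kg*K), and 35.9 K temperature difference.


Q = V_dot * rho * cp * dT
Q = 0.283 * 1.24 * 1.005 * 35.9
Q = 12.661 kW

12.661


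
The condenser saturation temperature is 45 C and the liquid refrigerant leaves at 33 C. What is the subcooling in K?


Subcooling = T_cond - T_liquid
Subcooling = 45 - 33
Subcooling = 12 K

12


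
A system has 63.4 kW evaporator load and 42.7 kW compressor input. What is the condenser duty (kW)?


Q_cond = Q_evap + W
Q_cond = 63.4 + 42.7
Q_cond = 106.1 kW

106.1


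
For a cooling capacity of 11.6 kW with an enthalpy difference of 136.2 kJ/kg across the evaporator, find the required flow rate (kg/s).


m_dot = Q / dh
m_dot = 11.6 / 136.2
m_dot = 0.0852 kg/s

0.0852


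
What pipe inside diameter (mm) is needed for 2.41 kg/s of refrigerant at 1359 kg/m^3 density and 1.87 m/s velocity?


A = m_dot / (rho * v) = 2.41 / (1359 * 1.87) = 0.0009483223352 m^2
d = sqrt(4*A/pi) * 1000
d = 34.7 mm

34.7


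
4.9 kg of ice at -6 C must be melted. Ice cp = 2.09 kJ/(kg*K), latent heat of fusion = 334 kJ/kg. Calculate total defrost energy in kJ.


Sensible heat = cp * dT = 2.09 * 6 = 12.54 kJ/kg
Total per kg = 12.54 + 334 = 346.54 kJ/kg
Q = m * total = 4.9 * 346.54
Q = 1698.0 kJ

1698.0


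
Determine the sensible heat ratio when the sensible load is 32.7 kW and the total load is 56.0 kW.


SHR = Q_sensible / Q_total
SHR = 32.7 / 56.0
SHR = 0.584

0.584


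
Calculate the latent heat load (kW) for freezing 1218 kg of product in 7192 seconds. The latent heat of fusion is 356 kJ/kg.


Q_lat = m * h_fg / t
Q_lat = 1218 * 356 / 7192
Q_lat = 60.29 kW

60.29


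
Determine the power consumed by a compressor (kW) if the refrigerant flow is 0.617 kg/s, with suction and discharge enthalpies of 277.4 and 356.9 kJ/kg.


dh = 356.9 - 277.4 = 79.5 kJ/kg
W = m_dot * dh = 0.617 * 79.5 = 49.05 kW

49.05


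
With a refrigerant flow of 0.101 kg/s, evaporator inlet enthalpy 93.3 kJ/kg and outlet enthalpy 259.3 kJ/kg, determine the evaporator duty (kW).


dh = 259.3 - 93.3 = 166.0 kJ/kg
Q_evap = m_dot * dh = 0.101 * 166.0
Q_evap = 16.77 kW

16.77


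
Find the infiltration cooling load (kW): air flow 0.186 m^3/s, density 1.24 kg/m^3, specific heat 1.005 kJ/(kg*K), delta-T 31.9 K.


Q = V_dot * rho * cp * dT
Q = 0.186 * 1.24 * 1.005 * 31.9
Q = 7.394 kW

7.394


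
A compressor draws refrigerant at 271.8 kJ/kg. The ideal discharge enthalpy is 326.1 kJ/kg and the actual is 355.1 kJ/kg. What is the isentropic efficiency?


dh_ideal = 326.1 - 271.8 = 54.3 kJ/kg
dh_actual = 355.1 - 271.8 = 83.3 kJ/kg
eta_s = dh_ideal / dh_actual = 54.3 / 83.3
eta_s = 0.6519

0.6519


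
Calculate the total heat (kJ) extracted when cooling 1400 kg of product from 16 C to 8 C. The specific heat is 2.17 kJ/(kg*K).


dT = 16 - (8) = 8 K
Q = m * cp * dT = 1400 * 2.17 * 8
Q = 24304 kJ

24304


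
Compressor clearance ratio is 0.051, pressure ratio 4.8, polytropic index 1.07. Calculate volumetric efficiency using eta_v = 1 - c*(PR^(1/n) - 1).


PR^(1/n) = 4.8^(1/1.07) = 4.33185642
eta_v = 1 - 0.051 * (4.33185642 - 1)
eta_v = 0.8301

0.8301


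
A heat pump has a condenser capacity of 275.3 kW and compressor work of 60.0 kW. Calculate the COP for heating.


COP_hp = Q_cond / W
COP_hp = 275.3 / 60.0
COP_hp = 4.588

4.588


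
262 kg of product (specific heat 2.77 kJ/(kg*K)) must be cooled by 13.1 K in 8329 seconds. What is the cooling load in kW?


Q = m * cp * dT / t
Q = 262 * 2.77 * 13.1 / 8329
Q = 1.141 kW

1.141


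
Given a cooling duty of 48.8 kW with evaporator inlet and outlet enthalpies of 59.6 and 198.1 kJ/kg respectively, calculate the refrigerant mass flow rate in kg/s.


dh = 198.1 - 59.6 = 138.5 kJ/kg
m_dot = Q / dh = 48.8 / 138.5 = 0.3523 kg/s

0.3523


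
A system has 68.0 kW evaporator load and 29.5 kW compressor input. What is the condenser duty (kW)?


Q_cond = Q_evap + W
Q_cond = 68.0 + 29.5
Q_cond = 97.5 kW

97.5


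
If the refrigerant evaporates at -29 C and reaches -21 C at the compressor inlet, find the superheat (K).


Superheat = T_suction - T_evap
Superheat = -21 - (-29)
Superheat = 8 K

8


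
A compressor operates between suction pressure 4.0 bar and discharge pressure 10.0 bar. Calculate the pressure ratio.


PR = P_high / P_low
PR = 10.0 / 4.0
PR = 2.5

2.5


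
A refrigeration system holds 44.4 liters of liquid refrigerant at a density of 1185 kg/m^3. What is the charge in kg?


Charge = V * rho / 1000
Charge = 44.4 * 1185 / 1000
Charge = 52.61 kg

52.61


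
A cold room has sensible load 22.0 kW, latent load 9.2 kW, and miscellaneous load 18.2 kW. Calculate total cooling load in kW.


Q_total = Q_s + Q_l + Q_misc
Q_total = 22.0 + 9.2 + 18.2
Q_total = 49.4 kW

49.4


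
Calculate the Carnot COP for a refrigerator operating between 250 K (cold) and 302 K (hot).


dT = 302 - 250 = 52 K
COP_carnot = T_cold / dT = 250 / 52
COP_carnot = 4.808

4.808


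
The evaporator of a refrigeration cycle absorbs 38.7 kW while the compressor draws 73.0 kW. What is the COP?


COP = Q_evap / W
COP = 38.7 / 73.0
COP = 0.53

0.53


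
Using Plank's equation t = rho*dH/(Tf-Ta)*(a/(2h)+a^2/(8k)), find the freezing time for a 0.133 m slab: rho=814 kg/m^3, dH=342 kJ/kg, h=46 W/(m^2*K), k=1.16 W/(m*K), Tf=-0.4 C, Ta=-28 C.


dT = -0.4 - (-28) = 27.6 K
term1 = a/(2h) = 0.133/(2*46) = 0.001445652174
term2 = a^2/(8k) = 0.133^2/(8*1.16) = 0.001906142241
t = rho*dH*1000/dT * (term1 + term2)
t = 814*342*1000/27.6 * (0.001445652174 + 0.001906142241)
t = 33808 s

33808


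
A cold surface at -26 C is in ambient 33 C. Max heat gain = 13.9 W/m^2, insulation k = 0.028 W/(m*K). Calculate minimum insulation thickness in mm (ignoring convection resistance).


dT = 33 - (-26) = 59 K
thickness = k * dT / q_max * 1000
thickness = 0.028 * 59 / 13.9 * 1000
thickness = 118.8 mm

118.8


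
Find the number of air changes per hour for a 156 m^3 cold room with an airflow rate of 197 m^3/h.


ACH = flow / volume
ACH = 197 / 156
ACH = 1.263

1.263


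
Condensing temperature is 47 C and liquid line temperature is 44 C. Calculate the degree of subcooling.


Subcooling = T_cond - T_liquid
Subcooling = 47 - 44
Subcooling = 3 K

3


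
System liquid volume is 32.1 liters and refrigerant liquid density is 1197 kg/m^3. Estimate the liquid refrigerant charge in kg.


Charge = V * rho / 1000
Charge = 32.1 * 1197 / 1000
Charge = 38.42 kg

38.42


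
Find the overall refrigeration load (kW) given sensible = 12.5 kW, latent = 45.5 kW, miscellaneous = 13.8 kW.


Q_total = Q_s + Q_l + Q_misc
Q_total = 12.5 + 45.5 + 13.8
Q_total = 71.8 kW

71.8


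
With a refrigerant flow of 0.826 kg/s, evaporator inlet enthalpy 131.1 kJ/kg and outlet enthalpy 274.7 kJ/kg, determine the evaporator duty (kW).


dh = 274.7 - 131.1 = 143.6 kJ/kg
Q_evap = m_dot * dh = 0.826 * 143.6
Q_evap = 118.61 kW

118.61


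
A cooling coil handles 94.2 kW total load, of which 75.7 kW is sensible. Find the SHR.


SHR = Q_sensible / Q_total
SHR = 75.7 / 94.2
SHR = 0.804

0.804


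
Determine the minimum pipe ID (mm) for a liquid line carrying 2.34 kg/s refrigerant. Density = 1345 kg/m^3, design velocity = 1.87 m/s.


A = m_dot / (rho * v) = 2.34 / (1345 * 1.87) = 0.0009303620062 m^2
d = sqrt(4*A/pi) * 1000
d = 34.4 mm

34.4


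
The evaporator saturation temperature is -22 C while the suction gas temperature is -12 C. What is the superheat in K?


Superheat = T_suction - T_evap
Superheat = -12 - (-22)
Superheat = 10 K

10


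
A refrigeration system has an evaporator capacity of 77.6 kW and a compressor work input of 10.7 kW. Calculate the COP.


COP = Q_evap / W
COP = 77.6 / 10.7
COP = 7.252

7.252


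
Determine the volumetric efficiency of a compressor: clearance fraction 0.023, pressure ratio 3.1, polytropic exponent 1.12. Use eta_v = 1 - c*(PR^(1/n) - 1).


PR^(1/n) = 3.1^(1/1.12) = 2.74609652
eta_v = 1 - 0.023 * (2.74609652 - 1)
eta_v = 0.9598

0.9598


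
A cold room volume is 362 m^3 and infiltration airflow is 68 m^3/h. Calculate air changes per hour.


ACH = flow / volume
ACH = 68 / 362
ACH = 0.188

0.188


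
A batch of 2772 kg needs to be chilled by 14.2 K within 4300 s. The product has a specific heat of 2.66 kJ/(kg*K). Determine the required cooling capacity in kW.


Q = m * cp * dT / t
Q = 2772 * 2.66 * 14.2 / 4300
Q = 24.35 kW

24.35


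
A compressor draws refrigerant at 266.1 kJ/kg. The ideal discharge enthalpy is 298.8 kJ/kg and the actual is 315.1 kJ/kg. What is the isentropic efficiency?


dh_ideal = 298.8 - 266.1 = 32.7 kJ/kg
dh_actual = 315.1 - 266.1 = 49.0 kJ/kg
eta_s = dh_ideal / dh_actual = 32.7 / 49.0
eta_s = 0.6673

0.6673


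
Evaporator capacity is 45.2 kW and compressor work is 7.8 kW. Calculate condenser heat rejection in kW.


Q_cond = Q_evap + W
Q_cond = 45.2 + 7.8
Q_cond = 53.0 kW

53.0


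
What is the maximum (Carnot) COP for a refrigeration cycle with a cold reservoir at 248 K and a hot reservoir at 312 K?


dT = 312 - 248 = 64 K
COP_carnot = T_cold / dT = 248 / 64
COP_carnot = 3.875

3.875


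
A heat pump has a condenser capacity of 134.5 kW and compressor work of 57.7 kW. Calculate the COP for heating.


COP_hp = Q_cond / W
COP_hp = 134.5 / 57.7
COP_hp = 2.331

2.331


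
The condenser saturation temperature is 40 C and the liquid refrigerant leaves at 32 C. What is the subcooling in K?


Subcooling = T_cond - T_liquid
Subcooling = 40 - 32
Subcooling = 8 K

8


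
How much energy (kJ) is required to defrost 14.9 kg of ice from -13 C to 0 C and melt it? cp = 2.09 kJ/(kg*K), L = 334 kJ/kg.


Sensible heat = cp * dT = 2.09 * 13 = 27.17 kJ/kg
Total per kg = 27.17 + 334 = 361.17 kJ/kg
Q = m * total = 14.9 * 361.17
Q = 5381.4 kJ

5381.4


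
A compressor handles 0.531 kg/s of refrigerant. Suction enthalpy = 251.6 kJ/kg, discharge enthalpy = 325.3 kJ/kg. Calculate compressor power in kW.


dh = 325.3 - 251.6 = 73.7 kJ/kg
W = m_dot * dh = 0.531 * 73.7 = 39.13 kW

39.13


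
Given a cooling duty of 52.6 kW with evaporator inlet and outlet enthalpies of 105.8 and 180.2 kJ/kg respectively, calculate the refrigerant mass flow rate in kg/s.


dh = 180.2 - 105.8 = 74.4 kJ/kg
m_dot = Q / dh = 52.6 / 74.4 = 0.707 kg/s

0.707


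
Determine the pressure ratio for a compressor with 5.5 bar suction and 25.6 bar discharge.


PR = P_high / P_low
PR = 25.6 / 5.5
PR = 4.655

4.655


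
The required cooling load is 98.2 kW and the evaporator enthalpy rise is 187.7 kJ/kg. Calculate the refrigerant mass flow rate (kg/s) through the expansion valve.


m_dot = Q / dh
m_dot = 98.2 / 187.7
m_dot = 0.5232 kg/s

0.5232


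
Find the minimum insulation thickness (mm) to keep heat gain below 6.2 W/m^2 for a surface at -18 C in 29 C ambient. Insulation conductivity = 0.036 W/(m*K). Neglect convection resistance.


dT = 29 - (-18) = 47 K
thickness = k * dT / q_max * 1000
thickness = 0.036 * 47 / 6.2 * 1000
thickness = 272.9 mm

272.9


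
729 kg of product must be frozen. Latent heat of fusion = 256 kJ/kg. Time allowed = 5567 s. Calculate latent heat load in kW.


Q_lat = m * h_fg / t
Q_lat = 729 * 256 / 5567
Q_lat = 33.52 kW

33.52


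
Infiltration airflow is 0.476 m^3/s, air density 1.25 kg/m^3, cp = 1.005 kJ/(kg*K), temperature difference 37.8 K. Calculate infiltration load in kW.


Q = V_dot * rho * cp * dT
Q = 0.476 * 1.25 * 1.005 * 37.8
Q = 22.603 kW

22.603


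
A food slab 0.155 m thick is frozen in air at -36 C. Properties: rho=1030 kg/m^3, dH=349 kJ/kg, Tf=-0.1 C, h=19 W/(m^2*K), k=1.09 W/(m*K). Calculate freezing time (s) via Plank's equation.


dT = -0.1 - (-36) = 35.9 K
term1 = a/(2h) = 0.155/(2*19) = 0.004078947368
term2 = a^2/(8k) = 0.155^2/(8*1.09) = 0.00275516055
t = rho*dH*1000/dT * (term1 + term2)
t = 1030*349*1000/35.9 * (0.004078947368 + 0.00275516055)
t = 68431 s

68431
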